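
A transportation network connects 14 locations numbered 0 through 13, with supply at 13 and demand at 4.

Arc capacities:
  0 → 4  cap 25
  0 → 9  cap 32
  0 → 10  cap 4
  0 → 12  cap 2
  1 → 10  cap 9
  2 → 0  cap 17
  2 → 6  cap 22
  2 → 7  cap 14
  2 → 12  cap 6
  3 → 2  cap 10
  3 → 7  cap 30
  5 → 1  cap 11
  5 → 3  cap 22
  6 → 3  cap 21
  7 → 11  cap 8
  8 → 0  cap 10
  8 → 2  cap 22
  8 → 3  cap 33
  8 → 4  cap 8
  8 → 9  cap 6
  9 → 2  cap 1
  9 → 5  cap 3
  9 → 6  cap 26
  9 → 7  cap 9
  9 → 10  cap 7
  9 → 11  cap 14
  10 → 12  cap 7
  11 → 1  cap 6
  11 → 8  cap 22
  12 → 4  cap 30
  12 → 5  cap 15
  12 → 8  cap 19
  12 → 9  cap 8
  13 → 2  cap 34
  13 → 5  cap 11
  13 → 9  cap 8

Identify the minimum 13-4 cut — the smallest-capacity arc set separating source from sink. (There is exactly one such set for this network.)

augment #1: 13→2→0→4 push 17
augment #2: 13→2→12→4 push 6
augment #3: 13→9→10→12→4 push 7
augment #4: 13→9→11→8→4 push 1
augment #5: 13→2→7→11→8→4 push 7
augment #6: 13→2→7→11→8→0→4 push 1
augment #7: 13→5→1→10→9→11→8→0→4 push 7
max flow = 46; residual-reachable set from 13 gives S-side
cut edges (S→T): {(2,0), (2,12), (7,11), (10,12), (13,9)} total cap 46

Min-cut arcs: {(2,0), (2,12), (7,11), (10,12), (13,9)} (total capacity 46)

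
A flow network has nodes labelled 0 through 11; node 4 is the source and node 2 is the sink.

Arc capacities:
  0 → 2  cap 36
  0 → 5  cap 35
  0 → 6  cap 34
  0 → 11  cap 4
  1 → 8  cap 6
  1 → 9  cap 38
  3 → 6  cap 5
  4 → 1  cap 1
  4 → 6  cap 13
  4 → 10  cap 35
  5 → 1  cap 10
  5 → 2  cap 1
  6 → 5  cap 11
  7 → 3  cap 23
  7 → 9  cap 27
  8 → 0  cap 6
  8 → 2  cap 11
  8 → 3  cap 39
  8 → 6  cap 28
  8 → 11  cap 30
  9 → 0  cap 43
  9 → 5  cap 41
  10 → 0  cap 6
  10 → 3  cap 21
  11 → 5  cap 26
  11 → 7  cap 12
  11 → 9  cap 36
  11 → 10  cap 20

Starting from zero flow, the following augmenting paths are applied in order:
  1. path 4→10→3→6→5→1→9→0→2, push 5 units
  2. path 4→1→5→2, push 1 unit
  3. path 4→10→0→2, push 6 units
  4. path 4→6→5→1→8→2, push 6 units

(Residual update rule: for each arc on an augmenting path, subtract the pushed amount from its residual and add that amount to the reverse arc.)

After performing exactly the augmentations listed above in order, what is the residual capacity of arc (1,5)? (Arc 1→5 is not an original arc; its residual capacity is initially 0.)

Residual capacity of (1,5): 10

after path 1 (4→10→3→6→5→1→9→0→2, push 5): res(1,5)=5
after path 2 (4→1→5→2, push 1): res(1,5)=4
after path 3 (4→10→0→2, push 6): res(1,5)=4
after path 4 (4→6→5→1→8→2, push 6): res(1,5)=10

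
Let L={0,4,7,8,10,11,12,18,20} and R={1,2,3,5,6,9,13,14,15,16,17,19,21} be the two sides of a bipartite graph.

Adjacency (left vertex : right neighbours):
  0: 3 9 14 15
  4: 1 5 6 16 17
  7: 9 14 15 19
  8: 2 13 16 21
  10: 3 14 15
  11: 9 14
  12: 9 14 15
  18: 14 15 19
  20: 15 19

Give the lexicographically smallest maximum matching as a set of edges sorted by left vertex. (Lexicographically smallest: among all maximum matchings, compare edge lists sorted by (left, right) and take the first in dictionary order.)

|M| = 7 (so the lex-smallest maximum matching has 7 edges)
process left vertices in ascending order; for each, take the smallest-labelled available neighbour that still permits 7 edges overall, or leave it unmatched if none does
lex-smallest matching: {0-3, 4-1, 7-9, 8-2, 10-14, 12-15, 18-19}

Lex-smallest maximum matching: {(0,3), (4,1), (7,9), (8,2), (10,14), (12,15), (18,19)}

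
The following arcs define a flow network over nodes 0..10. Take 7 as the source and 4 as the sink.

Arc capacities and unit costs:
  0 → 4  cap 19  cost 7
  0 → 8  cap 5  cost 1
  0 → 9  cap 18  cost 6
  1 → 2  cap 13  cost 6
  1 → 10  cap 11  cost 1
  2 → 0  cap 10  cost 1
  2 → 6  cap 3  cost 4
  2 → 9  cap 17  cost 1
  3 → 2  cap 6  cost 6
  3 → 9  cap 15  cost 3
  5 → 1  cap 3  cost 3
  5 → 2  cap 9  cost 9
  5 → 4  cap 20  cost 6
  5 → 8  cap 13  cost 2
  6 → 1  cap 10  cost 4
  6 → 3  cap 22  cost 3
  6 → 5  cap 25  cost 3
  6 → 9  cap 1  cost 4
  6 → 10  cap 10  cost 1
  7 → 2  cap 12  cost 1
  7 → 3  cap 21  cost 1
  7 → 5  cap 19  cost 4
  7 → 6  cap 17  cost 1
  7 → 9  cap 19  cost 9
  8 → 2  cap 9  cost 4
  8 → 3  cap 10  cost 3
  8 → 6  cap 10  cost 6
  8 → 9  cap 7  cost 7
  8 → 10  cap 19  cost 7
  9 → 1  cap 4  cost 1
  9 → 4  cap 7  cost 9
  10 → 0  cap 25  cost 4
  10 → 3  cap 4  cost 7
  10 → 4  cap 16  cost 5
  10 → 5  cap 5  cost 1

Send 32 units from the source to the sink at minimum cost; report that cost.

shortest-cost path #1: 7→6→10→4 push 10 @ unit cost 7 (adds 70)
shortest-cost path #2: 7→2→0→4 push 10 @ unit cost 9 (adds 90)
shortest-cost path #3: 7→2→9→1→10→4 push 2 @ unit cost 9 (adds 18)
shortest-cost path #4: 7→5→4 push 10 @ unit cost 10 (adds 100)
total cost = 278

Minimum cost for 32 units: 278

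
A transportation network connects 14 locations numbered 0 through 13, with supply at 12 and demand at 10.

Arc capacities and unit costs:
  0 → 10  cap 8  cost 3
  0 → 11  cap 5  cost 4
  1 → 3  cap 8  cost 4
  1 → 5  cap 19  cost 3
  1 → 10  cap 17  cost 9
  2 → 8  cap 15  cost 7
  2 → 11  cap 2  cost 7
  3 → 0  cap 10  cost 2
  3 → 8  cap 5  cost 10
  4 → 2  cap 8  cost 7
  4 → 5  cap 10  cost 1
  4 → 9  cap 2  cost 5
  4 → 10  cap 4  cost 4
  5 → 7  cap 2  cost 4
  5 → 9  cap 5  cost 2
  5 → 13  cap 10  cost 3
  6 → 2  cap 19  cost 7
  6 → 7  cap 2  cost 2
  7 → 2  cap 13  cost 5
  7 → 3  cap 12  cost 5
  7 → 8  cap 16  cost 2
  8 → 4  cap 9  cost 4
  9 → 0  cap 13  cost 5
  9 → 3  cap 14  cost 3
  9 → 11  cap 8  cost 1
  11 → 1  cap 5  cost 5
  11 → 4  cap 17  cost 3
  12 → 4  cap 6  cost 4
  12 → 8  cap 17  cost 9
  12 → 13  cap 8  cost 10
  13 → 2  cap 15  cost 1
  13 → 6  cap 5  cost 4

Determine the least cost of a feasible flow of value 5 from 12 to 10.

shortest-cost path #1: 12→4→10 push 4 @ unit cost 8 (adds 32)
shortest-cost path #2: 12→4→5→9→0→10 push 1 @ unit cost 15 (adds 15)
total cost = 47

Minimum cost for 5 units: 47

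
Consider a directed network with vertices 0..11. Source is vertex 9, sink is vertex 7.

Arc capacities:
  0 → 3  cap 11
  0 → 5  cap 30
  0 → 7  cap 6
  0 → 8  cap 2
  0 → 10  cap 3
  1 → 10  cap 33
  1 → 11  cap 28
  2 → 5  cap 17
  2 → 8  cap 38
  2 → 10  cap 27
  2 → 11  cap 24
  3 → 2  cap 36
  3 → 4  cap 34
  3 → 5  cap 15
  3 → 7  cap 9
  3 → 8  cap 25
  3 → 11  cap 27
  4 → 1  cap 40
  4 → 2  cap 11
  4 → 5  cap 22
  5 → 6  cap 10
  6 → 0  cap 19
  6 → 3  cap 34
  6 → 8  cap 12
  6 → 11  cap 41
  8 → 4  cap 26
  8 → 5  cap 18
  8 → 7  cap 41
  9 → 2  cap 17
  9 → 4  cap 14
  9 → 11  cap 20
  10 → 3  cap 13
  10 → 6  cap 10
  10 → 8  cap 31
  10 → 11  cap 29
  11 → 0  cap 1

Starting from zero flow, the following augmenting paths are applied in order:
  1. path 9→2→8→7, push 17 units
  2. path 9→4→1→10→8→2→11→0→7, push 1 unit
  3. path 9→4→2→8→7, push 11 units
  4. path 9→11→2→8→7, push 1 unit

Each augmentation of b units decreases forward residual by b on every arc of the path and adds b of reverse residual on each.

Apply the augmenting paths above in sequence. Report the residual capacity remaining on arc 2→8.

Residual capacity of (2,8): 10

after path 1 (9→2→8→7, push 17): res(2,8)=21
after path 2 (9→4→1→10→8→2→11→0→7, push 1): res(2,8)=22
after path 3 (9→4→2→8→7, push 11): res(2,8)=11
after path 4 (9→11→2→8→7, push 1): res(2,8)=10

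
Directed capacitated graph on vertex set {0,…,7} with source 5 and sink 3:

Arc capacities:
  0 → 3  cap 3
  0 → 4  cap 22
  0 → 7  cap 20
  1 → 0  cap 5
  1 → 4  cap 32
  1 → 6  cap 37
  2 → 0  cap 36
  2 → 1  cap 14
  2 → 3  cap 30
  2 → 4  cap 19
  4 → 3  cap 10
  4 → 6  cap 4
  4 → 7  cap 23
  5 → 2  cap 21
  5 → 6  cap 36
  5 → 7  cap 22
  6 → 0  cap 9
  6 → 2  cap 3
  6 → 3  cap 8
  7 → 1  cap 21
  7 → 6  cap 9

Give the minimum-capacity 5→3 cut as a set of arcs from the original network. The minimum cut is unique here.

augment #1: 5→2→3 push 21
augment #2: 5→6→3 push 8
augment #3: 5→6→0→3 push 3
augment #4: 5→6→2→3 push 3
augment #5: 5→6→0→4→3 push 6
augment #6: 5→7→1→4→3 push 4
max flow = 45; residual-reachable set from 5 gives S-side
cut edges (S→T): {(0,3), (4,3), (5,2), (6,2), (6,3)} total cap 45

Min-cut arcs: {(0,3), (4,3), (5,2), (6,2), (6,3)} (total capacity 45)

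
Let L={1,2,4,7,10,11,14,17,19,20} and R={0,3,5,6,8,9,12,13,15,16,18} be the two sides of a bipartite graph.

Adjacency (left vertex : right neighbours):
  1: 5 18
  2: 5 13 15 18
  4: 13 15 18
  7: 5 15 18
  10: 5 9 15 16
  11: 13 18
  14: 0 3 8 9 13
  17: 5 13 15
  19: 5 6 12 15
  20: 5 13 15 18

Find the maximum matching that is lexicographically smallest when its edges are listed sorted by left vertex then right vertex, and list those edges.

|M| = 7 (so the lex-smallest maximum matching has 7 edges)
process left vertices in ascending order; for each, take the smallest-labelled available neighbour that still permits 7 edges overall, or leave it unmatched if none does
lex-smallest matching: {1-5, 2-13, 4-15, 7-18, 10-9, 14-0, 19-6}

Lex-smallest maximum matching: {(1,5), (2,13), (4,15), (7,18), (10,9), (14,0), (19,6)}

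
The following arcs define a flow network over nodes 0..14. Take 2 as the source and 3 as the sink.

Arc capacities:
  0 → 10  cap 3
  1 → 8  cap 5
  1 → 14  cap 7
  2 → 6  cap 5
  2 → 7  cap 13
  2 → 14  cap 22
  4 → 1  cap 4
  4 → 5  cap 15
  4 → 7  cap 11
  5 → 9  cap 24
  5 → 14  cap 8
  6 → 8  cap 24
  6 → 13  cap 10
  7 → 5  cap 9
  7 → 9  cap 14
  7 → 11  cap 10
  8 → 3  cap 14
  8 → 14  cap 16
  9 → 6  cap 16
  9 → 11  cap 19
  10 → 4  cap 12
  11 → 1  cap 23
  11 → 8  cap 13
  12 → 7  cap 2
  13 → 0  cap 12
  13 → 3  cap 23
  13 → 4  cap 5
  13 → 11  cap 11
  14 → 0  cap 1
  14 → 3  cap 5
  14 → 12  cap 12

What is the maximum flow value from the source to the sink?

augment #1: 2→14→3 bottleneck 5, total now 5
augment #2: 2→6→8→3 bottleneck 5, total now 10
augment #3: 2→7→11→8→3 bottleneck 9, total now 19
augment #4: 2→7→9→6→13→3 bottleneck 4, total now 23
augment #5: 2→14→12→7→9→6→13→3 bottleneck 2, total now 25
augment #6: 2→14→0→10→4→1→8→6→13→3 bottleneck 1, total now 26

Maximum flow value: 26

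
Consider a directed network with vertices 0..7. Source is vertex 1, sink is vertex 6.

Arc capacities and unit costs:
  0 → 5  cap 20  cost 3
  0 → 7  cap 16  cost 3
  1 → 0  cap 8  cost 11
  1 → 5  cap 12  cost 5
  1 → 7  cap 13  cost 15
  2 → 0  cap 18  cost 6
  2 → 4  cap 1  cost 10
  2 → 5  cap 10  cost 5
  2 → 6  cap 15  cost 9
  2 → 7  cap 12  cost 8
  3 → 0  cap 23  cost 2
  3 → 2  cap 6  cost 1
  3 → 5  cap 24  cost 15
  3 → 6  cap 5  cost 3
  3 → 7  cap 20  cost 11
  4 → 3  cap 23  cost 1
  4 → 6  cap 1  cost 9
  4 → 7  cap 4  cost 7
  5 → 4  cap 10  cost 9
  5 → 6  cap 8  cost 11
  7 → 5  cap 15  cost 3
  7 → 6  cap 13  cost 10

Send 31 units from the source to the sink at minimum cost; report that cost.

Minimum cost for 31 units: 718

shortest-cost path #1: 1→5→6 push 8 @ unit cost 16 (adds 128)
shortest-cost path #2: 1→5→4→3→6 push 4 @ unit cost 18 (adds 72)
shortest-cost path #3: 1→0→7→6 push 8 @ unit cost 24 (adds 192)
shortest-cost path #4: 1→7→6 push 5 @ unit cost 25 (adds 125)
shortest-cost path #5: 1→7→0→5→4→3→6 push 1 @ unit cost 28 (adds 28)
shortest-cost path #6: 1→7→0→5→4→6 push 1 @ unit cost 33 (adds 33)
shortest-cost path #7: 1→7→0→5→4→3→2→6 push 4 @ unit cost 35 (adds 140)
total cost = 718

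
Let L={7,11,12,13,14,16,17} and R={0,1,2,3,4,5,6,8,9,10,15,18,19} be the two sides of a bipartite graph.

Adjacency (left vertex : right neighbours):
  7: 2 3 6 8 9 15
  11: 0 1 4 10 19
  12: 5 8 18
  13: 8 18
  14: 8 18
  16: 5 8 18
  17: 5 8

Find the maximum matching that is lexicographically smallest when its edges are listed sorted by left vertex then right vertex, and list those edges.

Lex-smallest maximum matching: {(7,2), (11,0), (12,5), (13,8), (14,18)}

|M| = 5 (so the lex-smallest maximum matching has 5 edges)
process left vertices in ascending order; for each, take the smallest-labelled available neighbour that still permits 5 edges overall, or leave it unmatched if none does
lex-smallest matching: {7-2, 11-0, 12-5, 13-8, 14-18}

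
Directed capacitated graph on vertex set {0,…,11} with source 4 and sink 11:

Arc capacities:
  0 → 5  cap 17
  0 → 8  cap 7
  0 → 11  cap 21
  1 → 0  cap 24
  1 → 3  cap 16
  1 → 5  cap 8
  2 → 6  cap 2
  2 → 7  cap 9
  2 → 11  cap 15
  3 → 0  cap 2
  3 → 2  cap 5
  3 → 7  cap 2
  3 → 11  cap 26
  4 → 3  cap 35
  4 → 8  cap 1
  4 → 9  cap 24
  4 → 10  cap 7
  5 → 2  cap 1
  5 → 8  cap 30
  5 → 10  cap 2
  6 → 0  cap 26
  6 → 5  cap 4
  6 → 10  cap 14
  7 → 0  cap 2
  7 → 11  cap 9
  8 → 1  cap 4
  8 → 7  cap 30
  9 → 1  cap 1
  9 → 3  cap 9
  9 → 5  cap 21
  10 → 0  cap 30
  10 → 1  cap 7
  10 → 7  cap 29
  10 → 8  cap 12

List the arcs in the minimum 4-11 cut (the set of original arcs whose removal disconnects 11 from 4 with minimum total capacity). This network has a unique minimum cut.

Min-cut arcs: {(3,0), (3,2), (3,11), (4,10), (5,2), (5,10), (7,0), (7,11), (8,1), (9,1)} (total capacity 59)

augment #1: 4→3→11 push 26
augment #2: 4→3→0→11 push 2
augment #3: 4→3→2→11 push 5
augment #4: 4→3→7→11 push 2
augment #5: 4→8→7→11 push 1
augment #6: 4→10→0→11 push 7
augment #7: 4→9→1→0→11 push 1
augment #8: 4→9→5→2→11 push 1
augment #9: 4→9→5→8→7→11 push 6
augment #10: 4→9→5→10→0→11 push 2
augment #11: 4→9→5→8→1→0→11 push 4
augment #12: 4→9→5→8→7→0→11 push 2
max flow = 59; residual-reachable set from 4 gives S-side
cut edges (S→T): {(3,0), (3,2), (3,11), (4,10), (5,2), (5,10), (7,0), (7,11), (8,1), (9,1)} total cap 59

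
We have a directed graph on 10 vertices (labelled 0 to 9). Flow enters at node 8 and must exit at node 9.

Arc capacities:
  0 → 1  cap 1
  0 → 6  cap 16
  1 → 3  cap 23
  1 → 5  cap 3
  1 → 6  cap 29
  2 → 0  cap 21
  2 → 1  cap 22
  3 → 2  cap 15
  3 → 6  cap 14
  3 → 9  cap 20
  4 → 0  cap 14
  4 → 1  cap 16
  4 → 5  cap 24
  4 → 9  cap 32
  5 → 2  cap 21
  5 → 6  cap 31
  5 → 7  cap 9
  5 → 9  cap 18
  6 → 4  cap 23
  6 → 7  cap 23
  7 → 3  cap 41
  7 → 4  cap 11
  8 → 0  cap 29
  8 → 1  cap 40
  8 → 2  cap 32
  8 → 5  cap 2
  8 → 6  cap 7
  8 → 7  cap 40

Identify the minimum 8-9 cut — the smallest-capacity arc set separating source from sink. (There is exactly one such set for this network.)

Min-cut arcs: {(1,5), (3,9), (6,4), (7,4), (8,5)} (total capacity 59)

augment #1: 8→5→9 push 2
augment #2: 8→1→3→9 push 20
augment #3: 8→1→5→9 push 3
augment #4: 8→6→4→9 push 7
augment #5: 8→7→4→9 push 11
augment #6: 8→0→6→4→9 push 14
augment #7: 8→0→6→4→5→9 push 2
max flow = 59; residual-reachable set from 8 gives S-side
cut edges (S→T): {(1,5), (3,9), (6,4), (7,4), (8,5)} total cap 59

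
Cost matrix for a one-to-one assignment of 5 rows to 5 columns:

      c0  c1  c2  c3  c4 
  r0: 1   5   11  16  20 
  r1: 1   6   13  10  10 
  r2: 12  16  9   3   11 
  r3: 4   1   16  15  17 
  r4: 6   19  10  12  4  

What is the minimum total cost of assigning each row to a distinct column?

Minimum assignment cost: 20

optimal assignment: row0→col2 (cost 11), row1→col0 (cost 1), row2→col3 (cost 3), row3→col1 (cost 1), row4→col4 (cost 4)
total = 11 + 1 + 3 + 1 + 4 = 20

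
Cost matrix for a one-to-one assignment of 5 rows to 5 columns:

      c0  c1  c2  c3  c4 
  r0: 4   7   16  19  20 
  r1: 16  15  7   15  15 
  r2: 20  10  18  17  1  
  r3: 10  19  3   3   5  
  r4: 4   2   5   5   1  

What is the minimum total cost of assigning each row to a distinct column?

Minimum assignment cost: 17

optimal assignment: row0→col0 (cost 4), row1→col2 (cost 7), row2→col4 (cost 1), row3→col3 (cost 3), row4→col1 (cost 2)
total = 4 + 7 + 1 + 3 + 2 = 17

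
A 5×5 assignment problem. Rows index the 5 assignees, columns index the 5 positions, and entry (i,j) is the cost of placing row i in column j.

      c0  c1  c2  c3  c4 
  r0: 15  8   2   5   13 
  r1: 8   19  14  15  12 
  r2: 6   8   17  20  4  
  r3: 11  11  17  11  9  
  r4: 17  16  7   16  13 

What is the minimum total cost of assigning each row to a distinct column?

optimal assignment: row0→col3 (cost 5), row1→col0 (cost 8), row2→col4 (cost 4), row3→col1 (cost 11), row4→col2 (cost 7)
total = 5 + 8 + 4 + 11 + 7 = 35

Minimum assignment cost: 35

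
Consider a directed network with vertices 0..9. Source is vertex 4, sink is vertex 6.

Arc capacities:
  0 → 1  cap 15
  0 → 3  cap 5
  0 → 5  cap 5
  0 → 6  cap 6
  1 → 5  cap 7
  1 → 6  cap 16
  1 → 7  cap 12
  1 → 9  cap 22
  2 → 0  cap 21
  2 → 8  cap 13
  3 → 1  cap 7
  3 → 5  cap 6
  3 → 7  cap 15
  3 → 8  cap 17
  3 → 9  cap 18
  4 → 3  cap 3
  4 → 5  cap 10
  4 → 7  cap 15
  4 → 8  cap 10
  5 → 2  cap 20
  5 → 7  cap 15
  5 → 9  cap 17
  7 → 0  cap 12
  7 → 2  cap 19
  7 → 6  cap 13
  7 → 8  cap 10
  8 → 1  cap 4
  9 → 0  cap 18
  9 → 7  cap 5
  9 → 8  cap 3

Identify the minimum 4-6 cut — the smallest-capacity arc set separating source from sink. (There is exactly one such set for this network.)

augment #1: 4→7→6 push 13
augment #2: 4→3→1→6 push 3
augment #3: 4→7→0→6 push 2
augment #4: 4→8→1→6 push 4
augment #5: 4→5→2→0→6 push 4
augment #6: 4→5→2→0→1→6 push 6
max flow = 32; residual-reachable set from 4 gives S-side
cut edges (S→T): {(4,3), (4,5), (4,7), (8,1)} total cap 32

Min-cut arcs: {(4,3), (4,5), (4,7), (8,1)} (total capacity 32)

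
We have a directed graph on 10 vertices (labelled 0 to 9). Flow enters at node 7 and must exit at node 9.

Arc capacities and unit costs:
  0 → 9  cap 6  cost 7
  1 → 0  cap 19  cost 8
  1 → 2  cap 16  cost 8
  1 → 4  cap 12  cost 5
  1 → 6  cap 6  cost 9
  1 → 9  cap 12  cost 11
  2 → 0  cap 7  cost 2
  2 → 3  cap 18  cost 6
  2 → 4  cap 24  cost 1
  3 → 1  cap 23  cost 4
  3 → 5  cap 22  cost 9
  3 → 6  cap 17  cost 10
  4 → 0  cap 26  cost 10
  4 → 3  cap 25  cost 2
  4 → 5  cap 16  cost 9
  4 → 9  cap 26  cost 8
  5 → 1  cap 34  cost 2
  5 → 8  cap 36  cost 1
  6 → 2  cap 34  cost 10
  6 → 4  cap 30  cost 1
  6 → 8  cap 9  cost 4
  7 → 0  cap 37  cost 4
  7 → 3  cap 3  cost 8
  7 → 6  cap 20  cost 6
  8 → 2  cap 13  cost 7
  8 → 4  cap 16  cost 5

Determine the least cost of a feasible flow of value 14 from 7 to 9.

shortest-cost path #1: 7→0→9 push 6 @ unit cost 11 (adds 66)
shortest-cost path #2: 7→6→4→9 push 8 @ unit cost 15 (adds 120)
total cost = 186

Minimum cost for 14 units: 186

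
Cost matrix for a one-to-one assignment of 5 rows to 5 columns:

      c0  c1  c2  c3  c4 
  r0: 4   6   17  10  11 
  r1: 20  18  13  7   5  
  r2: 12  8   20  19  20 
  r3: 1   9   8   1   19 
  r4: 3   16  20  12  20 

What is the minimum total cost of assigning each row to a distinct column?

Minimum assignment cost: 34

one of 2 optimal assignments: row0→col2 (cost 17), row1→col4 (cost 5), row2→col1 (cost 8), row3→col3 (cost 1), row4→col0 (cost 3)
total = 17 + 5 + 8 + 1 + 3 = 34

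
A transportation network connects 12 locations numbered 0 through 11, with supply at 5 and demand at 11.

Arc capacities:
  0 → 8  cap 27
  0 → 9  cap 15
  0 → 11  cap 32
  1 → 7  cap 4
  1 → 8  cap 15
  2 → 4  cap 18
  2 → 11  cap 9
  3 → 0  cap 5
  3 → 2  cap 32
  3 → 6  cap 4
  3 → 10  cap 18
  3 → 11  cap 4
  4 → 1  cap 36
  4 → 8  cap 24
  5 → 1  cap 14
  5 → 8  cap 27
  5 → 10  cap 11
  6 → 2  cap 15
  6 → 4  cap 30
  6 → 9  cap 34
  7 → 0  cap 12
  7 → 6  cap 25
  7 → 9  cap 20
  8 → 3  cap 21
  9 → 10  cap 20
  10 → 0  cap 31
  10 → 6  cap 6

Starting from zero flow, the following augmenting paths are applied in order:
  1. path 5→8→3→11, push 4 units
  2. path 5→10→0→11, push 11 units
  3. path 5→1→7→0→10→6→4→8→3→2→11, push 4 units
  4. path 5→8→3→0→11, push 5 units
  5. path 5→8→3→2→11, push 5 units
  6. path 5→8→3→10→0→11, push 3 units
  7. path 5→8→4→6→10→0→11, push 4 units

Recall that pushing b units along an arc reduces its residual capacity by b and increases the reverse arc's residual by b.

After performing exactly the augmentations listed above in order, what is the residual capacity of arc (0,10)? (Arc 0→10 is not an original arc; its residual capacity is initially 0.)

after path 1 (5→8→3→11, push 4): res(0,10)=0
after path 2 (5→10→0→11, push 11): res(0,10)=11
after path 3 (5→1→7→0→10→6→4→8→3→2→11, push 4): res(0,10)=7
after path 4 (5→8→3→0→11, push 5): res(0,10)=7
after path 5 (5→8→3→2→11, push 5): res(0,10)=7
after path 6 (5→8→3→10→0→11, push 3): res(0,10)=10
after path 7 (5→8→4→6→10→0→11, push 4): res(0,10)=14

Residual capacity of (0,10): 14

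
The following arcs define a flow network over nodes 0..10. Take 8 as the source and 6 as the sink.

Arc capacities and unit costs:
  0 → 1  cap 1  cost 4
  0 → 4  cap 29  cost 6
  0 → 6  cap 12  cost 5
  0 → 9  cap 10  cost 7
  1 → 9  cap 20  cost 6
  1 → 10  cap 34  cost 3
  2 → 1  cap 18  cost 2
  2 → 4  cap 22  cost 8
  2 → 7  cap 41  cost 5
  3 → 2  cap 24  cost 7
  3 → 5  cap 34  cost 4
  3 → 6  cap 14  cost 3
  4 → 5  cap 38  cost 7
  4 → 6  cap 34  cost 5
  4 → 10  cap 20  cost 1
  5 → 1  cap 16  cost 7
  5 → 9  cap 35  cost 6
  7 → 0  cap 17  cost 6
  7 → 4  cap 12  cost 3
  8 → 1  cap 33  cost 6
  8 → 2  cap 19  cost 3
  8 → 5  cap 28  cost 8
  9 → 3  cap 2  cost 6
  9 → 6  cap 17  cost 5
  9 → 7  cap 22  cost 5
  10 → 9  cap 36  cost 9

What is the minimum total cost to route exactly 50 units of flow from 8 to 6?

shortest-cost path #1: 8→2→4→6 push 19 @ unit cost 16 (adds 304)
shortest-cost path #2: 8→1→9→6 push 17 @ unit cost 17 (adds 289)
shortest-cost path #3: 8→1→9→3→6 push 2 @ unit cost 21 (adds 42)
shortest-cost path #4: 8→1→9→7→4→6 push 1 @ unit cost 25 (adds 25)
shortest-cost path #5: 8→5→9→7→4→6 push 11 @ unit cost 27 (adds 297)
total cost = 957

Minimum cost for 50 units: 957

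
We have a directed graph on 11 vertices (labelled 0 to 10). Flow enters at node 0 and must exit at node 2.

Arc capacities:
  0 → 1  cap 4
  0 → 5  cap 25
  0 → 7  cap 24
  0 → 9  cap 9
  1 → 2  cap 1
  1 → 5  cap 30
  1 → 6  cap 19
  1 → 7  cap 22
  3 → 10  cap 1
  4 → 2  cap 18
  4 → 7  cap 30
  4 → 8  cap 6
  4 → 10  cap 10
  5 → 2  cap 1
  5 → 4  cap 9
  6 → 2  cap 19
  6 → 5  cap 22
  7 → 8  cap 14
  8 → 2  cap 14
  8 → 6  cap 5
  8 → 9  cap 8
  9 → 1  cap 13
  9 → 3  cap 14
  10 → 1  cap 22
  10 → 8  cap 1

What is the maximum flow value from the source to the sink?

Maximum flow value: 37

augment #1: 0→1→2 bottleneck 1, total now 1
augment #2: 0→5→2 bottleneck 1, total now 2
augment #3: 0→1→6→2 bottleneck 3, total now 5
augment #4: 0→5→4→2 bottleneck 9, total now 14
augment #5: 0→7→8→2 bottleneck 14, total now 28
augment #6: 0→9→1→6→2 bottleneck 9, total now 37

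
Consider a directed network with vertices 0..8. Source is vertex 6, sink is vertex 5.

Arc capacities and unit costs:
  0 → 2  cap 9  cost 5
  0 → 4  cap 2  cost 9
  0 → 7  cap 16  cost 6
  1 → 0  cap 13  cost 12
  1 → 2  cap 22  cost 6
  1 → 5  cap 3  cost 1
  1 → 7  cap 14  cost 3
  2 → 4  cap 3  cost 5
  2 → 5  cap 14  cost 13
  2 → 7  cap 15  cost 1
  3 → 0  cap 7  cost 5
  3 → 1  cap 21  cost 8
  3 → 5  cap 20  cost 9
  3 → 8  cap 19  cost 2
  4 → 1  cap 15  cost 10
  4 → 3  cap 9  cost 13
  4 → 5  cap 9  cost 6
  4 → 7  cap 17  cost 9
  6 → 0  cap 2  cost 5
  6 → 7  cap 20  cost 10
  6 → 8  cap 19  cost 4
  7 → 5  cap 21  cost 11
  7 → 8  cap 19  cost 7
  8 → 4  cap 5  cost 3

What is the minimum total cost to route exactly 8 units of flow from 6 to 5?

Minimum cost for 8 units: 126

shortest-cost path #1: 6→8→4→5 push 5 @ unit cost 13 (adds 65)
shortest-cost path #2: 6→0→4→5 push 2 @ unit cost 20 (adds 40)
shortest-cost path #3: 6→7→5 push 1 @ unit cost 21 (adds 21)
total cost = 126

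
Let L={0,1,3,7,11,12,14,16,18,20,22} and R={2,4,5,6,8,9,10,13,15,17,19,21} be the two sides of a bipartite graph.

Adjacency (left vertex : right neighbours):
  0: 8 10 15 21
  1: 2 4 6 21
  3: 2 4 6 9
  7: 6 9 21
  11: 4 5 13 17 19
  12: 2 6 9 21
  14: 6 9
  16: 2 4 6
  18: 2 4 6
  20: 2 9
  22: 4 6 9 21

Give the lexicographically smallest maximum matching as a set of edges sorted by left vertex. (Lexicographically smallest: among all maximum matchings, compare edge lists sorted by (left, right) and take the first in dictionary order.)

Lex-smallest maximum matching: {(0,8), (1,2), (3,4), (7,6), (11,5), (12,9), (22,21)}

|M| = 7 (so the lex-smallest maximum matching has 7 edges)
process left vertices in ascending order; for each, take the smallest-labelled available neighbour that still permits 7 edges overall, or leave it unmatched if none does
lex-smallest matching: {0-8, 1-2, 3-4, 7-6, 11-5, 12-9, 22-21}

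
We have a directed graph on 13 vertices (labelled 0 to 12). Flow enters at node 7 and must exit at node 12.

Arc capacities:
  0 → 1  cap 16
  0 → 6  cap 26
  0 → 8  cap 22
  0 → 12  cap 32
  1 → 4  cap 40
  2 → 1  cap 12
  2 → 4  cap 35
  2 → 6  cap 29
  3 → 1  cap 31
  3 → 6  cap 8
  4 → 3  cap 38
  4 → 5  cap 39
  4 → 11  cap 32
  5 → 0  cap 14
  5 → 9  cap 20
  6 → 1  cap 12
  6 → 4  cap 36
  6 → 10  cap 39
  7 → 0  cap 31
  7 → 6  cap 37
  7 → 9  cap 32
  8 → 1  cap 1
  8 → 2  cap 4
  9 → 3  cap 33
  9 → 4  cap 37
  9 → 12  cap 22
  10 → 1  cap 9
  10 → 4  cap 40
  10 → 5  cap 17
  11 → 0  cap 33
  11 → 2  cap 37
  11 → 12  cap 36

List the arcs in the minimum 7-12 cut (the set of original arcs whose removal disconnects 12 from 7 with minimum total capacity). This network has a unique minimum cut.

augment #1: 7→0→12 push 31
augment #2: 7→9→12 push 22
augment #3: 7→6→4→11→12 push 32
augment #4: 7→6→4→5→0→12 push 1
max flow = 86; residual-reachable set from 7 gives S-side
cut edges (S→T): {(0,12), (4,11), (9,12)} total cap 86

Min-cut arcs: {(0,12), (4,11), (9,12)} (total capacity 86)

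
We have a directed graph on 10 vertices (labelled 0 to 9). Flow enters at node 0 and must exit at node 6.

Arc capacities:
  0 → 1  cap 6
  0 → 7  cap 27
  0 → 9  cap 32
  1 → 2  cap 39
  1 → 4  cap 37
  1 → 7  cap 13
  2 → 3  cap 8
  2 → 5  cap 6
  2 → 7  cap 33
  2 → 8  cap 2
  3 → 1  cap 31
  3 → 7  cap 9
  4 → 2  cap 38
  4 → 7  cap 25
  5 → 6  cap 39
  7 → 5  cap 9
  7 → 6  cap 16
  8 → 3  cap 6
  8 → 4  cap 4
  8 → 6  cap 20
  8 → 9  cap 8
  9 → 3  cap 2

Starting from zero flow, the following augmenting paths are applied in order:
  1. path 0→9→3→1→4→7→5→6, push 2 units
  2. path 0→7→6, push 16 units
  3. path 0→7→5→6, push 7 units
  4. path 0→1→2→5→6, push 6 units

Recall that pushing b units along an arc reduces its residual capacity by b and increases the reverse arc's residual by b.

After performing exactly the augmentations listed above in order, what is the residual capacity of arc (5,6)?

Residual capacity of (5,6): 24

after path 1 (0→9→3→1→4→7→5→6, push 2): res(5,6)=37
after path 2 (0→7→6, push 16): res(5,6)=37
after path 3 (0→7→5→6, push 7): res(5,6)=30
after path 4 (0→1→2→5→6, push 6): res(5,6)=24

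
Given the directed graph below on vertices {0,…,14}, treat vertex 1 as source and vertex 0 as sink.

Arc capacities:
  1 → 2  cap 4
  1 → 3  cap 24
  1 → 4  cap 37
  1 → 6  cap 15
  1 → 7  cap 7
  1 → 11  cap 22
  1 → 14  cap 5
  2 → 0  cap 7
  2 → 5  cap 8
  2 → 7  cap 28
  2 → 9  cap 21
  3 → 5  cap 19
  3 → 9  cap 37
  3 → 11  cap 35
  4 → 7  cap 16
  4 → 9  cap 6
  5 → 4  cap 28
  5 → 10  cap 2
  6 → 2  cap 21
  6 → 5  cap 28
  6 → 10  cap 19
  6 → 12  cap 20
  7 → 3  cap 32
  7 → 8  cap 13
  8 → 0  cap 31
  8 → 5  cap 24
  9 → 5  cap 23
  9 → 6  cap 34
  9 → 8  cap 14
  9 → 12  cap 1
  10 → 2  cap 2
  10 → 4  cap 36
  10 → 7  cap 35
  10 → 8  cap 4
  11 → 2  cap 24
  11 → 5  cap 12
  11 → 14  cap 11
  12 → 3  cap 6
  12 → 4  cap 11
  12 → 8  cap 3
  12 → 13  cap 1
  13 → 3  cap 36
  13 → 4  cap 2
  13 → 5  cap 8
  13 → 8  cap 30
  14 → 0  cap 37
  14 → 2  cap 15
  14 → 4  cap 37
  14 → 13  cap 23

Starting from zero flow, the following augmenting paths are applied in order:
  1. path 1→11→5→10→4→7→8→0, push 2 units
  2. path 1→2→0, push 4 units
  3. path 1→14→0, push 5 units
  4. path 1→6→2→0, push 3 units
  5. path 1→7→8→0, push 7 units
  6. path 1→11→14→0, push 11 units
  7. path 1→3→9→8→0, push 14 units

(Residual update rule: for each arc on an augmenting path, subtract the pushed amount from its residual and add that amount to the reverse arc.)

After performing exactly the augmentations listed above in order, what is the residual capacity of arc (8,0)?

after path 1 (1→11→5→10→4→7→8→0, push 2): res(8,0)=29
after path 2 (1→2→0, push 4): res(8,0)=29
after path 3 (1→14→0, push 5): res(8,0)=29
after path 4 (1→6→2→0, push 3): res(8,0)=29
after path 5 (1→7→8→0, push 7): res(8,0)=22
after path 6 (1→11→14→0, push 11): res(8,0)=22
after path 7 (1→3→9→8→0, push 14): res(8,0)=8

Residual capacity of (8,0): 8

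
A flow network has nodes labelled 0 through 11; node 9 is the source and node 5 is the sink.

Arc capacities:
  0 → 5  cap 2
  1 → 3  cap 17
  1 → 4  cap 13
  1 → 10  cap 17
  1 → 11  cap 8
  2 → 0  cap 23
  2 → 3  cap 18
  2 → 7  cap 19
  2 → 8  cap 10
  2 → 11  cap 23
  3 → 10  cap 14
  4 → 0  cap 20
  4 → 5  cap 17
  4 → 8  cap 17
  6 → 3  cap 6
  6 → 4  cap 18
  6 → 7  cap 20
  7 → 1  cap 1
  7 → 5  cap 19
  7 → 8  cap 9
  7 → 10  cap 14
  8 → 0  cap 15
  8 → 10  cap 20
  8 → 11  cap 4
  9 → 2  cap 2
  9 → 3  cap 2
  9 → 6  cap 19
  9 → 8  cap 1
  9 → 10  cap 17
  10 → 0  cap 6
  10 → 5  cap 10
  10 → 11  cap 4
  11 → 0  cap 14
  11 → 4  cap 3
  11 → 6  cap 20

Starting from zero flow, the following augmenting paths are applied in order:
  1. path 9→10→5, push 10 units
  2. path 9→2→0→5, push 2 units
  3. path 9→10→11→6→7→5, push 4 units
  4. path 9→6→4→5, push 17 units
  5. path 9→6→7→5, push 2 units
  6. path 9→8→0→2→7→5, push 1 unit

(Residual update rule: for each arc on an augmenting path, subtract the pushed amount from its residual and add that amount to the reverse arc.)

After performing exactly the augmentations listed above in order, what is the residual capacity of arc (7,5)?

after path 1 (9→10→5, push 10): res(7,5)=19
after path 2 (9→2→0→5, push 2): res(7,5)=19
after path 3 (9→10→11→6→7→5, push 4): res(7,5)=15
after path 4 (9→6→4→5, push 17): res(7,5)=15
after path 5 (9→6→7→5, push 2): res(7,5)=13
after path 6 (9→8→0→2→7→5, push 1): res(7,5)=12

Residual capacity of (7,5): 12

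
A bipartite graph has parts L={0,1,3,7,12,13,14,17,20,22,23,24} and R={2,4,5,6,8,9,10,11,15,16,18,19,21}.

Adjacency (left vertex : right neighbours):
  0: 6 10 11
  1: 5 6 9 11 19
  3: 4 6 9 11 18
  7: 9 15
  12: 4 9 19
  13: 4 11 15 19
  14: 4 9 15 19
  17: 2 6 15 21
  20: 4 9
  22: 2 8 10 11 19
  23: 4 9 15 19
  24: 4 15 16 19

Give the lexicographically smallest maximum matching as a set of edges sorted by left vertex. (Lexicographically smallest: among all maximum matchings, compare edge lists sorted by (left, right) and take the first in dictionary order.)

|M| = 11 (so the lex-smallest maximum matching has 11 edges)
process left vertices in ascending order; for each, take the smallest-labelled available neighbour that still permits 11 edges overall, or leave it unmatched if none does
lex-smallest matching: {0-6, 1-5, 3-18, 7-9, 12-4, 13-11, 14-15, 17-2, 22-8, 23-19, 24-16}

Lex-smallest maximum matching: {(0,6), (1,5), (3,18), (7,9), (12,4), (13,11), (14,15), (17,2), (22,8), (23,19), (24,16)}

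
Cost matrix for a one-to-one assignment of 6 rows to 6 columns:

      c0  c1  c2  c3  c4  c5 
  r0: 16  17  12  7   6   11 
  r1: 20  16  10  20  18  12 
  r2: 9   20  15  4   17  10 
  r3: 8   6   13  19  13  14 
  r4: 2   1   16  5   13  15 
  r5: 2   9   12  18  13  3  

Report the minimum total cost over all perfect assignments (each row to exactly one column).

Minimum assignment cost: 31

optimal assignment: row0→col4 (cost 6), row1→col2 (cost 10), row2→col3 (cost 4), row3→col1 (cost 6), row4→col0 (cost 2), row5→col5 (cost 3)
total = 6 + 10 + 4 + 6 + 2 + 3 = 31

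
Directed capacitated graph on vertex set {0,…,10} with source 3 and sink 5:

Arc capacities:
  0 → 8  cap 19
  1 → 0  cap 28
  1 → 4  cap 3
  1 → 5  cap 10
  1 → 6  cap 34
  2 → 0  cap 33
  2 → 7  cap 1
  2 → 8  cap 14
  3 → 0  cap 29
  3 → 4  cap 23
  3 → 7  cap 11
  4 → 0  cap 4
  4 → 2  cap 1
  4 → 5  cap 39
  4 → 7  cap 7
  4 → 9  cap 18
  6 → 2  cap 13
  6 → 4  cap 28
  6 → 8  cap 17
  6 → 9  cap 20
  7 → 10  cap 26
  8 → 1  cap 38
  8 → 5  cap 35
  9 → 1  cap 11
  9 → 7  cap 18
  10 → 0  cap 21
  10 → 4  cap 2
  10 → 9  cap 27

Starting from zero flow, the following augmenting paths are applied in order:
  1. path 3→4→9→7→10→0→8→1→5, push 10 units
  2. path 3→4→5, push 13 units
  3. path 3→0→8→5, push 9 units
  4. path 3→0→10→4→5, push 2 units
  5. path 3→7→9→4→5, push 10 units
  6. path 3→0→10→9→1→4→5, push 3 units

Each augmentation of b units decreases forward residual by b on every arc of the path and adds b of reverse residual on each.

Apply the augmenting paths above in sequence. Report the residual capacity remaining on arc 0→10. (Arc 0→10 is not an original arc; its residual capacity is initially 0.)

after path 1 (3→4→9→7→10→0→8→1→5, push 10): res(0,10)=10
after path 2 (3→4→5, push 13): res(0,10)=10
after path 3 (3→0→8→5, push 9): res(0,10)=10
after path 4 (3→0→10→4→5, push 2): res(0,10)=8
after path 5 (3→7→9→4→5, push 10): res(0,10)=8
after path 6 (3→0→10→9→1→4→5, push 3): res(0,10)=5

Residual capacity of (0,10): 5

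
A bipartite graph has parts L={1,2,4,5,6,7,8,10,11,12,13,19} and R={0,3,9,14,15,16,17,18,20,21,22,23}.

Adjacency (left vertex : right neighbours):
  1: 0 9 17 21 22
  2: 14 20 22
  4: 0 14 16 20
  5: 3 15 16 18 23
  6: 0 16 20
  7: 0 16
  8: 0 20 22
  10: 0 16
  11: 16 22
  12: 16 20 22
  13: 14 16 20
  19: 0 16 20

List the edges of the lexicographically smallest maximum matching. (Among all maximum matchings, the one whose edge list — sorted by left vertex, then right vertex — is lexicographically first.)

Lex-smallest maximum matching: {(1,9), (2,14), (4,0), (5,3), (6,16), (8,20), (11,22)}

|M| = 7 (so the lex-smallest maximum matching has 7 edges)
process left vertices in ascending order; for each, take the smallest-labelled available neighbour that still permits 7 edges overall, or leave it unmatched if none does
lex-smallest matching: {1-9, 2-14, 4-0, 5-3, 6-16, 8-20, 11-22}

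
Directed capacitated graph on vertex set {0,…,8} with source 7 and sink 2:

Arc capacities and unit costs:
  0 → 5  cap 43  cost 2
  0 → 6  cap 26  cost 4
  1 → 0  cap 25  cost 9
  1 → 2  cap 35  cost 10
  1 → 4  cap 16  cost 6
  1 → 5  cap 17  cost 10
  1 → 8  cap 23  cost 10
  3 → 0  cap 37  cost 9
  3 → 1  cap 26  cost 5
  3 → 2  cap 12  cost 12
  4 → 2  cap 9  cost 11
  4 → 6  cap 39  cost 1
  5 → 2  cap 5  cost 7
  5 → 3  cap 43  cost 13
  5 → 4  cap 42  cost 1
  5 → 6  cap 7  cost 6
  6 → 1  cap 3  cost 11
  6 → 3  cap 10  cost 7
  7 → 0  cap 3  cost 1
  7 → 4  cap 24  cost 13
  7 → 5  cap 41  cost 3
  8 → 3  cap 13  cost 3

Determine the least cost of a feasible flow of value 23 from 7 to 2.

shortest-cost path #1: 7→5→2 push 5 @ unit cost 10 (adds 50)
shortest-cost path #2: 7→5→4→2 push 9 @ unit cost 15 (adds 135)
shortest-cost path #3: 7→0→6→3→2 push 3 @ unit cost 24 (adds 72)
shortest-cost path #4: 7→5→4→6→3→2 push 6 @ unit cost 24 (adds 144)
total cost = 401

Minimum cost for 23 units: 401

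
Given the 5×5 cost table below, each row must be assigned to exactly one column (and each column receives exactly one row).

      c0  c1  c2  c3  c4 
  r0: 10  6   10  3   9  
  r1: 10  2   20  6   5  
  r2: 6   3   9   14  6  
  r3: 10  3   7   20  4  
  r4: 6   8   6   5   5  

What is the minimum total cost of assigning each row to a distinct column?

optimal assignment: row0→col3 (cost 3), row1→col1 (cost 2), row2→col0 (cost 6), row3→col4 (cost 4), row4→col2 (cost 6)
total = 3 + 2 + 6 + 4 + 6 = 21

Minimum assignment cost: 21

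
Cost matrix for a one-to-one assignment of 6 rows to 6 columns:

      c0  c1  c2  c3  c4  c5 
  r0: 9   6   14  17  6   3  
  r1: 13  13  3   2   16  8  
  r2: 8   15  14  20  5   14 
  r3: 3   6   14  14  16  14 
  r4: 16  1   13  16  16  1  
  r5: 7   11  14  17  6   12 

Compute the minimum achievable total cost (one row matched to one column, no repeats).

Minimum assignment cost: 28

optimal assignment: row0→col5 (cost 3), row1→col3 (cost 2), row2→col4 (cost 5), row3→col0 (cost 3), row4→col1 (cost 1), row5→col2 (cost 14)
total = 3 + 2 + 5 + 3 + 1 + 14 = 28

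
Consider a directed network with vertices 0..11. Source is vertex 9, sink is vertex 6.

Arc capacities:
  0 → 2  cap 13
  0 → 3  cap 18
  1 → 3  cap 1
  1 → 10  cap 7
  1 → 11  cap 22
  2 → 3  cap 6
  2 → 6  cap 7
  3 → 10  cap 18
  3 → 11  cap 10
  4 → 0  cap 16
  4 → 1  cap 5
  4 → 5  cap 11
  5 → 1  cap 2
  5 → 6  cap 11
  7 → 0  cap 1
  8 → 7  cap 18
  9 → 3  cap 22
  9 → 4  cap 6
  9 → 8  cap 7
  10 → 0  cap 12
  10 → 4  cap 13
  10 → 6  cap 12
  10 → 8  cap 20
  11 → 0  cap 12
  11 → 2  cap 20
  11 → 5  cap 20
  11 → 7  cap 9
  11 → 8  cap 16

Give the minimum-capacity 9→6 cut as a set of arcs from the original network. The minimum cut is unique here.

Min-cut arcs: {(7,0), (9,3), (9,4)} (total capacity 29)

augment #1: 9→3→10→6 push 12
augment #2: 9→4→5→6 push 6
augment #3: 9→3→11→2→6 push 7
augment #4: 9→3→11→5→6 push 3
augment #5: 9→8→7→0→2→11→5→6 push 1
max flow = 29; residual-reachable set from 9 gives S-side
cut edges (S→T): {(7,0), (9,3), (9,4)} total cap 29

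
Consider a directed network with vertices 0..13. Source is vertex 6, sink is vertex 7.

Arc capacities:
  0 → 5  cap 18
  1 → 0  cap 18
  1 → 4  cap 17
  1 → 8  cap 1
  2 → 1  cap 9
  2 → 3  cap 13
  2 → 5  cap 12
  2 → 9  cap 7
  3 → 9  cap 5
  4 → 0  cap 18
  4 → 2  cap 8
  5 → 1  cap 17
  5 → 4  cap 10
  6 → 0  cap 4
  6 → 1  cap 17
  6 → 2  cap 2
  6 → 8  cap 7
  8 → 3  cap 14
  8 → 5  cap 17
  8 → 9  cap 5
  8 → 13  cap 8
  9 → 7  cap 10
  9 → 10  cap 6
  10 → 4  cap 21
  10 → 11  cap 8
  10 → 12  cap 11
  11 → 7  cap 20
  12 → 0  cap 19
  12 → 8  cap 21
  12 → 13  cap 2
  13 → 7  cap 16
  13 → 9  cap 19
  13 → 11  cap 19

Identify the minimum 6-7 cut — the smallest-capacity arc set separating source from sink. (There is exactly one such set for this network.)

augment #1: 6→2→9→7 push 2
augment #2: 6→8→9→7 push 5
augment #3: 6→8→13→7 push 2
augment #4: 6→1→8→13→7 push 1
augment #5: 6→1→4→2→9→7 push 3
augment #6: 6→1→4→2→9→8→13→7 push 2
augment #7: 6→1→4→2→3→9→8→13→7 push 3
max flow = 18; residual-reachable set from 6 gives S-side
cut edges (S→T): {(1,8), (4,2), (6,2), (6,8)} total cap 18

Min-cut arcs: {(1,8), (4,2), (6,2), (6,8)} (total capacity 18)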